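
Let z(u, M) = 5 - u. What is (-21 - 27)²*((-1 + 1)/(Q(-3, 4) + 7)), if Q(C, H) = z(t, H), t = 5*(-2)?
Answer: 0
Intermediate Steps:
t = -10
Q(C, H) = 15 (Q(C, H) = 5 - 1*(-10) = 5 + 10 = 15)
(-21 - 27)²*((-1 + 1)/(Q(-3, 4) + 7)) = (-21 - 27)²*((-1 + 1)/(15 + 7)) = (-48)²*(0/22) = 2304*(0*(1/22)) = 2304*0 = 0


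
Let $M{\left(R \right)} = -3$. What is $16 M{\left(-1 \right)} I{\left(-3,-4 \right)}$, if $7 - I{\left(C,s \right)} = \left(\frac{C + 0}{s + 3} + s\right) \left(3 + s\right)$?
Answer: $-288$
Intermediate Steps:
$I{\left(C,s \right)} = 7 - \left(3 + s\right) \left(s + \frac{C}{3 + s}\right)$ ($I{\left(C,s \right)} = 7 - \left(\frac{C + 0}{s + 3} + s\right) \left(3 + s\right) = 7 - \left(\frac{C}{3 + s} + s\right) \left(3 + s\right) = 7 - \left(s + \frac{C}{3 + s}\right) \left(3 + s\right) = 7 - \left(3 + s\right) \left(s + \frac{C}{3 + s}\right)$)
$16 M{\left(-1 \right)} I{\left(-3,-4 \right)} = 16 \left(-3\right) \left(7 - -3 - \left(-4\right)^{2} - -12\right) = - 48 \left(7 + 3 - 16 + 12\right) = \left(-48\right) 6 = -288$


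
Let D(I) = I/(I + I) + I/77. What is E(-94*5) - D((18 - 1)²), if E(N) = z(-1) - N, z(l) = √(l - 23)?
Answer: 71725/154 + 2*I*√6 ≈ 465.75 + 4.899*I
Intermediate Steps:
z(l) = √(-23 + l)
D(I) = ½ + I/77 (D(I) = I/((2*I)) + I*(1/77) = I*(1/(2*I)) + I/77 = ½ + I/77)
E(N) = -N + 2*I*√6 (E(N) = √(-23 - 1) - N = √(-24) - N = 2*I*√6 - N = -N + 2*I*√6)
E(-94*5) - D((18 - 1)²) = (-(-94)*5 + 2*I*√6) - (½ + (18 - 1)²/77) = (-1*(-470) + 2*I*√6) - (½ + (1/77)*17²) = (470 + 2*I*√6) - (½ + (1/77)*289) = (470 + 2*I*√6) - (½ + 289/77) = (470 + 2*I*√6) - 1*655/154 = (470 + 2*I*√6) - 655/154 = 71725/154 + 2*I*√6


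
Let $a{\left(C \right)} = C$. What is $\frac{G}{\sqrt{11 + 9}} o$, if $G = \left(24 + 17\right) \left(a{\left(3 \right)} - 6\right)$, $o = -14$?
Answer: $\frac{861 \sqrt{5}}{5} \approx 385.05$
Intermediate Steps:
$G = -123$ ($G = \left(24 + 17\right) \left(3 - 6\right) = 41 \left(-3\right) = -123$)
$\frac{G}{\sqrt{11 + 9}} o = - \frac{123}{\sqrt{11 + 9}} \left(-14\right) = - \frac{123}{\sqrt{20}} \left(-14\right) = - \frac{123}{2 \sqrt{5}} \left(-14\right) = - 123 \frac{\sqrt{5}}{10} \left(-14\right) = - \frac{123 \sqrt{5}}{10} \left(-14\right) = \frac{861 \sqrt{5}}{5}$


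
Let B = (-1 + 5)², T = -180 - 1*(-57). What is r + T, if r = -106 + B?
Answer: -213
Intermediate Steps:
T = -123 (T = -180 + 57 = -123)
B = 16 (B = 4² = 16)
r = -90 (r = -106 + 16 = -90)
r + T = -90 - 123 = -213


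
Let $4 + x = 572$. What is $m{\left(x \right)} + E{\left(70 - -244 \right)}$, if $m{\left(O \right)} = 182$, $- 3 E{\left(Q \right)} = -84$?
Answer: $210$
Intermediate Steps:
$E{\left(Q \right)} = 28$ ($E{\left(Q \right)} = \left(- \frac{1}{3}\right) \left(-84\right) = 28$)
$x = 568$ ($x = -4 + 572 = 568$)
$m{\left(x \right)} + E{\left(70 - -244 \right)} = 182 + 28 = 210$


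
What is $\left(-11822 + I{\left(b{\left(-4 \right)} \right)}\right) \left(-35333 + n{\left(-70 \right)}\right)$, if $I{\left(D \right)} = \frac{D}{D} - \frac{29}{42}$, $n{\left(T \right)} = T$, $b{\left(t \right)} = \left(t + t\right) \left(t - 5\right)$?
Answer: $\frac{5859326311}{14} \approx 4.1852 \cdot 10^{8}$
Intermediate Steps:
$b{\left(t \right)} = 2 t \left(-5 + t\right)$
$I{\left(D \right)} = \frac{13}{42}$ ($I{\left(D \right)} = 1 - \frac{29}{42} = \frac{13}{42}$)
$\left(-11822 + I{\left(b{\left(-4 \right)} \right)}\right) \left(-35333 + n{\left(-70 \right)}\right) = \left(-11822 + \frac{13}{42}\right) \left(-35333 - 70\right) = \left(- \frac{496511}{42}\right) \left(-35403\right) = \frac{5859326311}{14}$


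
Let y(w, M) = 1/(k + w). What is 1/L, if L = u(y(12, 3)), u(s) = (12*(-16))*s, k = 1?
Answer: -13/192 ≈ -0.067708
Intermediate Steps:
y(w, M) = 1/(1 + w)
u(s) = -192*s
L = -192/13 (L = -192/(1 + 12) = -192/13 ≈ -14.769)
1/L = 1/(-192/13) = -13/192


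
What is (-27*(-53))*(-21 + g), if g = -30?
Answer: -72981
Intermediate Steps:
(-27*(-53))*(-21 + g) = (-27*(-53))*(-21 - 30) = 1431*(-51) = -72981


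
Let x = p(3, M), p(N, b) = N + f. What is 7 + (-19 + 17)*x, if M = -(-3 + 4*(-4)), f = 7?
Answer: -13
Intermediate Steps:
M = 19 (M = -(-3 - 16) = -1*(-19) = 19)
p(N, b) = 7 + N (p(N, b) = N + 7 = 7 + N)
x = 10 (x = 7 + 3 = 10)
7 + (-19 + 17)*x = 7 + (-19 + 17)*10 = 7 - 2*10 = 7 - 20 = -13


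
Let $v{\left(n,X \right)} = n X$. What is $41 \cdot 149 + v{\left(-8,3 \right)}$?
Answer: $6085$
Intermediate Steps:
$v{\left(n,X \right)} = X n$
$41 \cdot 149 + v{\left(-8,3 \right)} = 41 \cdot 149 + 3 \left(-8\right) = 6109 - 24 = 6085$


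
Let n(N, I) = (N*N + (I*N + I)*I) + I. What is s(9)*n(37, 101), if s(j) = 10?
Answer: 3891080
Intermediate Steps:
n(N, I) = I + N² + I*(I + I*N) (n(N, I) = (N² + (I + I*N)*I) + I = (N² + I*(I + I*N)) + I = I + N² + I*(I + I*N))
s(9)*n(37, 101) = 10*(101 + 101² + 37² + 37*101²) = 10*(101 + 10201 + 1369 + 37*10201) = 10*(101 + 10201 + 1369 + 377437) = 10*389108 = 3891080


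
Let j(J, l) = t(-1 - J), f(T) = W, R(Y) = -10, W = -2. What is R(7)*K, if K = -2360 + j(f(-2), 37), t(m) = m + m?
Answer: 23580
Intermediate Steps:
t(m) = 2*m
f(T) = -2
j(J, l) = -2 - 2*J (j(J, l) = 2*(-1 - J) = -2 - 2*J)
K = -2358 (K = -2360 + (-2 - 2*(-2)) = -2360 + (-2 + 4) = -2360 + 2 = -2358)
R(7)*K = -10*(-2358) = 23580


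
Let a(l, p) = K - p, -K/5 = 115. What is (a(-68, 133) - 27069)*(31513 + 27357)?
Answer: -1635231990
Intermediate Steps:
K = -575 (K = -5*115 = -575)
a(l, p) = -575 - p
(a(-68, 133) - 27069)*(31513 + 27357) = ((-575 - 1*133) - 27069)*(31513 + 27357) = ((-575 - 133) - 27069)*58870 = (-708 - 27069)*58870 = -27777*58870 = -1635231990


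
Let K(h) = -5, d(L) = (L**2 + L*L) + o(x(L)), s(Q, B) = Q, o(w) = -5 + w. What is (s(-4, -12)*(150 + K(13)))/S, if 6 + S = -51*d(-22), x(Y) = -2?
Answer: 580/49017 ≈ 0.011833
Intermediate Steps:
d(L) = -7 + 2*L**2 (d(L) = (L**2 + L*L) + (-5 - 2) = (L**2 + L**2) - 7 = 2*L**2 - 7 = -7 + 2*L**2)
S = -49017 (S = -6 - 51*(-7 + 2*(-22)**2) = -6 - 51*(-7 + 2*484) = -6 - 51*(-7 + 968) = -6 - 51*961 = -6 - 49011 = -49017)
(s(-4, -12)*(150 + K(13)))/S = -4*(150 - 5)/(-49017) = -4*145*(-1/49017) = -580*(-1/49017) = 580/49017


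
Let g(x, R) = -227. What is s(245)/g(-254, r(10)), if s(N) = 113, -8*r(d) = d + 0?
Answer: -113/227 ≈ -0.49780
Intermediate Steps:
r(d) = -d/8 (r(d) = -(d + 0)/8 = -d/8)
s(245)/g(-254, r(10)) = 113/(-227) = 113*(-1/227) = -113/227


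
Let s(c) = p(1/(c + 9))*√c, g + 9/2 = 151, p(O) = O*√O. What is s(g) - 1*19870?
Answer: -19870 + 2*√91123/96721 ≈ -19870.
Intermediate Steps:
p(O) = O^(3/2)
g = 293/2 (g = -9/2 + 151 = 293/2 ≈ 146.50)
s(c) = √c*(1/(9 + c))^(3/2) (s(c) = (1/(c + 9))^(3/2)*√c = (1/(9 + c))^(3/2)*√c = √c*(1/(9 + c))^(3/2))
s(g) - 1*19870 = √(293/2)*(1/(9 + 293/2))^(3/2) - 1*19870 = (√586/2)*(1/(311/2))^(3/2) - 19870 = (√586/2)*(2/311)^(3/2) - 19870 = (√586/2)*(2*√622/96721) - 19870 = 2*√91123/96721 - 19870 = -19870 + 2*√91123/96721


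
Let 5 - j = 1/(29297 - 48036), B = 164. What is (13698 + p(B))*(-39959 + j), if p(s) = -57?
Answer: -10212989486205/18739 ≈ -5.4501e+8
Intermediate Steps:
j = 93696/18739 (j = 5 - 1/(29297 - 48036) = 5 - 1/(-18739) = 5 - 1*(-1/18739) = 5 + 1/18739 = 93696/18739 ≈ 5.0001)
(13698 + p(B))*(-39959 + j) = (13698 - 57)*(-39959 + 93696/18739) = 13641*(-748698005/18739) = -10212989486205/18739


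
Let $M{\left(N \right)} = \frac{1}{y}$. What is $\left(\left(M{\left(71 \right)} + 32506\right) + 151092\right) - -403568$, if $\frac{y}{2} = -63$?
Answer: $\frac{73982915}{126} \approx 5.8717 \cdot 10^{5}$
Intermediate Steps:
$y = -126$ ($y = 2 \left(-63\right) = -126$)
$M{\left(N \right)} = - \frac{1}{126}$ ($M{\left(N \right)} = \frac{1}{-126} = - \frac{1}{126}$)
$\left(\left(M{\left(71 \right)} + 32506\right) + 151092\right) - -403568 = \left(\left(- \frac{1}{126} + 32506\right) + 151092\right) - -403568 = \left(\frac{4095755}{126} + 151092\right) + 403568 = \frac{23133347}{126} + 403568 = \frac{73982915}{126}$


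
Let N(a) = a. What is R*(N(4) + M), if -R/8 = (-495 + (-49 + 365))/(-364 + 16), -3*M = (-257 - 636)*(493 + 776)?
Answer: -135231994/87 ≈ -1.5544e+6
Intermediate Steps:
M = 377739 (M = -(-257 - 636)*(493 + 776)/3 = -(-893)*1269/3 = -1/3*(-1133217) = 377739)
R = -358/87 (R = -8*(-495 + (-49 + 365))/(-364 + 16) = -8*(-495 + 316)/(-348) = -(-1432)*(-1)/348 = -8*179/348 = -358/87 ≈ -4.1149)
R*(N(4) + M) = -358*(4 + 377739)/87 = -358/87*377743 = -135231994/87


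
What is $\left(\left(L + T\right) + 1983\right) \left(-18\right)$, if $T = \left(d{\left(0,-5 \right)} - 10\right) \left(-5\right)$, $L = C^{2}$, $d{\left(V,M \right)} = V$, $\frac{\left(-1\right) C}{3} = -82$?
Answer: $-1125882$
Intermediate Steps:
$C = 246$ ($C = \left(-3\right) \left(-82\right) = 246$)
$L = 60516$ ($L = 246^{2} = 60516$)
$T = 50$ ($T = \left(0 - 10\right) \left(-5\right) = \left(-10\right) \left(-5\right) = 50$)
$\left(\left(L + T\right) + 1983\right) \left(-18\right) = \left(\left(60516 + 50\right) + 1983\right) \left(-18\right) = \left(60566 + 1983\right) \left(-18\right) = 62549 \left(-18\right) = -1125882$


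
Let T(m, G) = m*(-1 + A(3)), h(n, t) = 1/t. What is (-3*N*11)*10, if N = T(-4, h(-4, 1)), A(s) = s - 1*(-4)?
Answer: 7920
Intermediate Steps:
A(s) = 4 + s (A(s) = s + 4 = 4 + s)
T(m, G) = 6*m (T(m, G) = m*(-1 + (4 + 3)) = m*(-1 + 7) = m*6 = 6*m)
N = -24 (N = 6*(-4) = -24)
(-3*N*11)*10 = (-3*(-24)*11)*10 = (72*11)*10 = 792*10 = 7920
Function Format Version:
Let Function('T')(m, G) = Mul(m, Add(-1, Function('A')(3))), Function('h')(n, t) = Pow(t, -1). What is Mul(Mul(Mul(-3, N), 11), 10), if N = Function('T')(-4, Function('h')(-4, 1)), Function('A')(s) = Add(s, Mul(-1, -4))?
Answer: 7920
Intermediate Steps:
Function('A')(s) = Add(4, s) (Function('A')(s) = Add(s, 4) = Add(4, s))
Function('T')(m, G) = Mul(6, m) (Function('T')(m, G) = Mul(m, Add(-1, Add(4, 3))) = Mul(m, Add(-1, 7)) = Mul(m, 6) = Mul(6, m))
N = -24 (N = Mul(6, -4) = -24)
Mul(Mul(Mul(-3, N), 11), 10) = Mul(Mul(Mul(-3, -24), 11), 10) = Mul(Mul(72, 11), 10) = Mul(792, 10) = 7920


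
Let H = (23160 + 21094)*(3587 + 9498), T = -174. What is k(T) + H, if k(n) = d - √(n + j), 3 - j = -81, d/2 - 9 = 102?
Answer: 579063812 - 3*I*√10 ≈ 5.7906e+8 - 9.4868*I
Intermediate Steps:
d = 222 (d = 18 + 2*102 = 18 + 204 = 222)
j = 84 (j = 3 - 1*(-81) = 3 + 81 = 84)
H = 579063590 (H = 44254*13085 = 579063590)
k(n) = 222 - √(84 + n) (k(n) = 222 - √(n + 84) = 222 - √(84 + n))
k(T) + H = (222 - √(84 - 174)) + 579063590 = (222 - √(-90)) + 579063590 = (222 - 3*I*√10) + 579063590 = 579063812 - 3*I*√10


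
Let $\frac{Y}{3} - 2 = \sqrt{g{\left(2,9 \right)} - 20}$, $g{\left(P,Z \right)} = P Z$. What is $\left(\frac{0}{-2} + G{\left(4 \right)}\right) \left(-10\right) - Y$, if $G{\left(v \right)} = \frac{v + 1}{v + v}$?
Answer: $- \frac{49}{4} - 3 i \sqrt{2} \approx -12.25 - 4.2426 i$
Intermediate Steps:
$G{\left(v \right)} = \frac{1 + v}{2 v}$
$Y = 6 + 3 i \sqrt{2}$ ($Y = 6 + 3 \sqrt{2 \cdot 9 - 20} = 6 + 3 \sqrt{18 - 20} = 6 + 3 \sqrt{-2} = 6 + 3 i \sqrt{2} \approx 6.0 + 4.2426 i$)
$\left(\frac{0}{-2} + G{\left(4 \right)}\right) \left(-10\right) - Y = \left(\frac{0}{-2} + \frac{1 + 4}{2 \cdot 4}\right) \left(-10\right) - \left(6 + 3 i \sqrt{2}\right) = \left(0 \left(- \frac{1}{2}\right) + \frac{1}{2} \cdot \frac{1}{4} \cdot 5\right) \left(-10\right) - \left(6 + 3 i \sqrt{2}\right) = \left(0 + \frac{5}{8}\right) \left(-10\right) - \left(6 + 3 i \sqrt{2}\right) = \frac{5}{8} \left(-10\right) - \left(6 + 3 i \sqrt{2}\right) = - \frac{25}{4} - \left(6 + 3 i \sqrt{2}\right) = - \frac{49}{4} - 3 i \sqrt{2}$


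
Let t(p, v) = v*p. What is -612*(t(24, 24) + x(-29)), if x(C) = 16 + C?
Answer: -344556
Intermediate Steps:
t(p, v) = p*v
-612*(t(24, 24) + x(-29)) = -612*(24*24 + (16 - 29)) = -612*(576 - 13) = -612*563 = -344556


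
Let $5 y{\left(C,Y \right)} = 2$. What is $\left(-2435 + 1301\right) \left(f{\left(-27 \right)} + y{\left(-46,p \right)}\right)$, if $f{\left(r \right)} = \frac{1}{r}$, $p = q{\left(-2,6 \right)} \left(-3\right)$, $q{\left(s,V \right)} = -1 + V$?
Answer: $- \frac{2058}{5} \approx -411.6$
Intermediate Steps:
$p = -15$ ($p = \left(-1 + 6\right) \left(-3\right) = 5 \left(-3\right) = -15$)
$y{\left(C,Y \right)} = \frac{2}{5}$ ($y{\left(C,Y \right)} = \frac{1}{5} \cdot 2 = \frac{2}{5}$)
$\left(-2435 + 1301\right) \left(f{\left(-27 \right)} + y{\left(-46,p \right)}\right) = \left(-2435 + 1301\right) \left(\frac{1}{-27} + \frac{2}{5}\right) = - 1134 \left(- \frac{1}{27} + \frac{2}{5}\right) = \left(-1134\right) \frac{49}{135} = - \frac{2058}{5}$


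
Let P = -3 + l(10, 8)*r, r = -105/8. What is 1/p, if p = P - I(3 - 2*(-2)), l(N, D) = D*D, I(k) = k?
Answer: -1/850 ≈ -0.0011765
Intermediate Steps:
r = -105/8 (r = -105*⅛ = -105/8 ≈ -13.125)
l(N, D) = D²
P = -843 (P = -3 + 8²*(-105/8) = -3 + 64*(-105/8) = -3 - 840 = -843)
p = -850 (p = -843 - (3 - 2*(-2)) = -843 - (3 + 4) = -843 - 1*7 = -843 - 7 = -850)
1/p = 1/(-850) = -1/850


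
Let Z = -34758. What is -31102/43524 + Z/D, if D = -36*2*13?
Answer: 1585145/43524 ≈ 36.420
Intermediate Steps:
D = -936 (D = -18*4*13 = -72*13 = -936)
-31102/43524 + Z/D = -31102/43524 - 34758/(-936) = -31102*1/43524 - 34758*(-1/936) = -15551/21762 + 1931/52 = 1585145/43524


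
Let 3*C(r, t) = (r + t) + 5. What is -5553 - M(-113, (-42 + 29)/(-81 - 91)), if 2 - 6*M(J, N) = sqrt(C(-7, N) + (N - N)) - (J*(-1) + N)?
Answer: -5750489/1032 + I*sqrt(42699)/1548 ≈ -5572.2 + 0.13349*I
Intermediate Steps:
C(r, t) = 5/3 + r/3 + t/3 (C(r, t) = ((r + t) + 5)/3 = (5 + r + t)/3 = 5/3 + r/3 + t/3)
M(J, N) = 1/3 - J/6 - sqrt(-2/3 + N/3)/6 + N/6 (M(J, N) = 1/3 - (sqrt((5/3 + (1/3)*(-7) + N/3) + (N - N)) - (J*(-1) + N))/6 = 1/3 - (sqrt((5/3 - 7/3 + N/3) + 0) - (-J + N))/6 = 1/3 - (sqrt((-2/3 + N/3) + 0) - (N - J))/6 = 1/3 - (sqrt(-2/3 + N/3) + (J - N))/6 = 1/3 - (J + sqrt(-2/3 + N/3) - N)/6 = 1/3 + (-J/6 - sqrt(-2/3 + N/3)/6 + N/6) = 1/3 - J/6 - sqrt(-2/3 + N/3)/6 + N/6)
-5553 - M(-113, (-42 + 29)/(-81 - 91)) = -5553 - (1/3 - 1/6*(-113) - sqrt(-6 + 3*((-42 + 29)/(-81 - 91)))/18 + ((-42 + 29)/(-81 - 91))/6) = -5553 - (1/3 + 113/6 - sqrt(-6 + 3*(-13/(-172)))/18 + (-13/(-172))/6) = -5553 - (1/3 + 113/6 - sqrt(-6 + 3*(-13*(-1/172)))/18 + (-13*(-1/172))/6) = -5553 - (1/3 + 113/6 - sqrt(-6 + 3*(13/172))/18 + (1/6)*(13/172)) = -5553 - (1/3 + 113/6 - sqrt(-6 + 39/172)/18 + 13/1032) = -5553 - (1/3 + 113/6 - I*sqrt(42699)/1548 + 13/1032) = -5553 - (19793/1032 - I*sqrt(42699)/1548) = -5553 + (-19793/1032 + I*sqrt(42699)/1548) = -5750489/1032 + I*sqrt(42699)/1548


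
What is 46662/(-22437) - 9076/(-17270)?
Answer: -100369088/64581165 ≈ -1.5542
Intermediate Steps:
46662/(-22437) - 9076/(-17270) = 46662*(-1/22437) - 9076*(-1/17270) = -15554/7479 + 4538/8635 = -100369088/64581165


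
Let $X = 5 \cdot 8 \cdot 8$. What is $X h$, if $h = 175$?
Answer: $56000$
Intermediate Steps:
$X = 320$ ($X = 40 \cdot 8 = 320$)
$X h = 320 \cdot 175 = 56000$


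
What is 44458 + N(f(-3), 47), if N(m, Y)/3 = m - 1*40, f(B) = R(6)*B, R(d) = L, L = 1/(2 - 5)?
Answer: 44341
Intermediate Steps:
L = -⅓ (L = 1/(-3) = -⅓ ≈ -0.33333)
R(d) = -⅓
f(B) = -B/3
N(m, Y) = -120 + 3*m (N(m, Y) = 3*(m - 1*40) = 3*(m - 40) = 3*(-40 + m) = -120 + 3*m)
44458 + N(f(-3), 47) = 44458 + (-120 + 3*(-⅓*(-3))) = 44458 + (-120 + 3*1) = 44458 + (-120 + 3) = 44458 - 117 = 44341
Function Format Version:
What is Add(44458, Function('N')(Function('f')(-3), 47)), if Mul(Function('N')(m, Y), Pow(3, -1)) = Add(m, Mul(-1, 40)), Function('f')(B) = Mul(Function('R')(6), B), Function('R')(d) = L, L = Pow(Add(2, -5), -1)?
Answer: 44341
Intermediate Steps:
L = Rational(-1, 3) (L = Pow(-3, -1) = Rational(-1, 3) ≈ -0.33333)
Function('R')(d) = Rational(-1, 3)
Function('f')(B) = Mul(Rational(-1, 3), B)
Function('N')(m, Y) = Add(-120, Mul(3, m)) (Function('N')(m, Y) = Mul(3, Add(m, Mul(-1, 40))) = Mul(3, Add(m, -40)) = Mul(3, Add(-40, m)) = Add(-120, Mul(3, m)))
Add(44458, Function('N')(Function('f')(-3), 47)) = Add(44458, Add(-120, Mul(3, Mul(Rational(-1, 3), -3)))) = Add(44458, Add(-120, Mul(3, 1))) = Add(44458, Add(-120, 3)) = Add(44458, -117) = 44341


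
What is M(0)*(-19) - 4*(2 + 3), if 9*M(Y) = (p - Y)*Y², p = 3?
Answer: -20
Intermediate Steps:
M(Y) = Y²*(3 - Y)/9 (M(Y) = ((3 - Y)*Y²)/9 = (Y²*(3 - Y))/9 = Y²*(3 - Y)/9)
M(0)*(-19) - 4*(2 + 3) = ((⅑)*0²*(3 - 1*0))*(-19) - 4*(2 + 3) = ((⅑)*0*(3 + 0))*(-19) - 4*5 = ((⅑)*0*3)*(-19) - 20 = 0*(-19) - 20 = 0 - 20 = -20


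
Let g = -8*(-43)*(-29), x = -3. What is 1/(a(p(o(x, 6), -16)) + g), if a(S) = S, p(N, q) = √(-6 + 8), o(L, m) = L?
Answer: -4988/49760287 - √2/99520574 ≈ -0.00010025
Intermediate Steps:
p(N, q) = √2
g = -9976 (g = 344*(-29) = -9976)
1/(a(p(o(x, 6), -16)) + g) = 1/(√2 - 9976) = 1/(-9976 + √2)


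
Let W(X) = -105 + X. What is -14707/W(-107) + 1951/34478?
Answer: 253740779/3654668 ≈ 69.429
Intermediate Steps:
-14707/W(-107) + 1951/34478 = -14707/(-105 - 107) + 1951/34478 = -14707/(-212) + 1951*(1/34478) = -14707*(-1/212) + 1951/34478 = 14707/212 + 1951/34478 = 253740779/3654668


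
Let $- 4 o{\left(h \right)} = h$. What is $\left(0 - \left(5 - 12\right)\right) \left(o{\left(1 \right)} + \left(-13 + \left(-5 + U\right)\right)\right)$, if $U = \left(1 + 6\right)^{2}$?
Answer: $\frac{861}{4} \approx 215.25$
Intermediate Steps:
$o{\left(h \right)} = - \frac{h}{4}$
$U = 49$ ($U = 7^{2} = 49$)
$\left(0 - \left(5 - 12\right)\right) \left(o{\left(1 \right)} + \left(-13 + \left(-5 + U\right)\right)\right) = \left(0 - \left(5 - 12\right)\right) \left(\left(- \frac{1}{4}\right) 1 + \left(-13 + \left(-5 + 49\right)\right)\right) = \left(0 - -7\right) \left(- \frac{1}{4} + \left(-13 + 44\right)\right) = \left(0 + 7\right) \left(- \frac{1}{4} + 31\right) = 7 \cdot \frac{123}{4} = \frac{861}{4}$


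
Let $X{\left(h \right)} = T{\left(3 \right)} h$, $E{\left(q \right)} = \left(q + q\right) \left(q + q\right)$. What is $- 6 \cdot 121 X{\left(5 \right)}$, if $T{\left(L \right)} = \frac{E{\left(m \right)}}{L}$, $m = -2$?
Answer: $-19360$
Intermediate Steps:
$E{\left(q \right)} = 4 q^{2}$ ($E{\left(q \right)} = 2 q 2 q = 4 q^{2}$)
$T{\left(L \right)} = \frac{16}{L}$ ($T{\left(L \right)} = \frac{4 \left(-2\right)^{2}}{L} = \frac{4 \cdot 4}{L} = \frac{16}{L}$)
$X{\left(h \right)} = \frac{16 h}{3}$ ($X{\left(h \right)} = \frac{16}{3} h = 16 \cdot \frac{1}{3} h = \frac{16 h}{3}$)
$- 6 \cdot 121 X{\left(5 \right)} = - 6 \cdot 121 \cdot \frac{16}{3} \cdot 5 = - 6 \cdot 121 \cdot \frac{80}{3} = \left(-6\right) \frac{9680}{3} = -19360$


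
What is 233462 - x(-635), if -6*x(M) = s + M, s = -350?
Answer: 1399787/6 ≈ 2.3330e+5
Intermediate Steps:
x(M) = 175/3 - M/6 (x(M) = -(-350 + M)/6 = 175/3 - M/6)
233462 - x(-635) = 233462 - (175/3 - 1/6*(-635)) = 233462 - (175/3 + 635/6) = 233462 - 1*985/6 = 233462 - 985/6 = 1399787/6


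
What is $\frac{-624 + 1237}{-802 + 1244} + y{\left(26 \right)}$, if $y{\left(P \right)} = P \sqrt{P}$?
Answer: $\frac{613}{442} + 26 \sqrt{26} \approx 133.96$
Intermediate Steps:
$y{\left(P \right)} = P^{\frac{3}{2}}$
$\frac{-624 + 1237}{-802 + 1244} + y{\left(26 \right)} = \frac{-624 + 1237}{-802 + 1244} + 26^{\frac{3}{2}} = \frac{613}{442} + 26 \sqrt{26}$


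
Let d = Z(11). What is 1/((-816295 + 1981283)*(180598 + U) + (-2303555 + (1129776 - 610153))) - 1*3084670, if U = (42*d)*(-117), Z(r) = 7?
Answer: -525379333823429559/170319461668 ≈ -3.0847e+6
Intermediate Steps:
d = 7
U = -34398 (U = (42*7)*(-117) = 294*(-117) = -34398)
1/((-816295 + 1981283)*(180598 + U) + (-2303555 + (1129776 - 610153))) - 1*3084670 = 1/((-816295 + 1981283)*(180598 - 34398) + (-2303555 + (1129776 - 610153))) - 1*3084670 = 1/(1164988*146200 + (-2303555 + 519623)) - 3084670 = 1/(170321245600 - 1783932) - 3084670 = 1/170319461668 - 3084670 = -525379333823429559/170319461668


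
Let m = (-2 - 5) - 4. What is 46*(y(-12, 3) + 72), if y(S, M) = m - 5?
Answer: 2576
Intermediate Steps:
m = -11 (m = -7 - 4 = -11)
y(S, M) = -16 (y(S, M) = -11 - 5 = -16)
46*(y(-12, 3) + 72) = 46*(-16 + 72) = 46*56 = 2576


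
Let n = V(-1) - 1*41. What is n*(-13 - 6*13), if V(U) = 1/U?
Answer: 3822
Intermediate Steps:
n = -42 (n = 1/(-1) - 1*41 = -1 - 41 = -42)
n*(-13 - 6*13) = -42*(-13 - 6*13) = -42*(-13 - 78) = -42*(-91) = 3822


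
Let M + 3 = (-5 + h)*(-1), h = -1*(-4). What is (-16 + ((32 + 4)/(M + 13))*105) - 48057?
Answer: -525023/11 ≈ -47729.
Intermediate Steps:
h = 4
M = -2 (M = -3 + (-5 + 4)*(-1) = -3 - 1*(-1) = -3 + 1 = -2)
(-16 + ((32 + 4)/(M + 13))*105) - 48057 = (-16 + ((32 + 4)/(-2 + 13))*105) - 48057 = (-16 + (36/11)*105) - 48057 = (-16 + 3780/11) - 48057 = 3604/11 - 48057 = -525023/11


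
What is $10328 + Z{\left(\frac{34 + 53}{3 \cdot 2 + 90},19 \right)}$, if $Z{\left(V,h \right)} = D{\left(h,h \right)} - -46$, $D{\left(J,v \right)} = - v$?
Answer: $10355$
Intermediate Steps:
$Z{\left(V,h \right)} = 46 - h$ ($Z{\left(V,h \right)} = - h - -46 = - h + 46 = 46 - h$)
$10328 + Z{\left(\frac{34 + 53}{3 \cdot 2 + 90},19 \right)} = 10328 + \left(46 - 19\right) = 10328 + 27 = 10355$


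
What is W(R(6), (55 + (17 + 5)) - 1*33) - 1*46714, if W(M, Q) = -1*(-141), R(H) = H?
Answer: -46573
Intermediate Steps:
W(M, Q) = 141
W(R(6), (55 + (17 + 5)) - 1*33) - 1*46714 = 141 - 1*46714 = 141 - 46714 = -46573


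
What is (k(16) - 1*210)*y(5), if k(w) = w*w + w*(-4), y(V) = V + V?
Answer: -180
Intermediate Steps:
y(V) = 2*V
k(w) = w² - 4*w
(k(16) - 1*210)*y(5) = (16*(-4 + 16) - 1*210)*(2*5) = (16*12 - 210)*10 = (192 - 210)*10 = -18*10 = -180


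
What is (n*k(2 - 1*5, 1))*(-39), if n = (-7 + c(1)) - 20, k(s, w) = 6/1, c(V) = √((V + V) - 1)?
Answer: 6084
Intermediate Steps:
c(V) = √(-1 + 2*V) (c(V) = √(2*V - 1) = √(-1 + 2*V))
k(s, w) = 6 (k(s, w) = 6*1 = 6)
n = -26 (n = (-7 + √(-1 + 2*1)) - 20 = (-7 + √(-1 + 2)) - 20 = (-7 + √1) - 20 = (-7 + 1) - 20 = -6 - 20 = -26)
(n*k(2 - 1*5, 1))*(-39) = -26*6*(-39) = -156*(-39) = 6084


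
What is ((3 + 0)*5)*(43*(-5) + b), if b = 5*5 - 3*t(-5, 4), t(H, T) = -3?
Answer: -2715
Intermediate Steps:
b = 34 (b = 5*5 - 3*(-3) = 25 + 9 = 34)
((3 + 0)*5)*(43*(-5) + b) = ((3 + 0)*5)*(43*(-5) + 34) = (3*5)*(-215 + 34) = 15*(-181) = -2715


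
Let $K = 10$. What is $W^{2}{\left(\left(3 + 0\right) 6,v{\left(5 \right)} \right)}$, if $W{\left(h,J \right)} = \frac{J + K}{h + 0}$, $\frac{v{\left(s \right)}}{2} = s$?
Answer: $\frac{100}{81} \approx 1.2346$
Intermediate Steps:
$v{\left(s \right)} = 2 s$
$W{\left(h,J \right)} = \frac{10 + J}{h}$ ($W{\left(h,J \right)} = \frac{J + 10}{h + 0} = \frac{10 + J}{h}$)
$W^{2}{\left(\left(3 + 0\right) 6,v{\left(5 \right)} \right)} = \left(\frac{10 + 2 \cdot 5}{\left(3 + 0\right) 6}\right)^{2} = \left(\frac{10 + 10}{3 \cdot 6}\right)^{2} = \left(\frac{1}{18} \cdot 20\right)^{2} = \left(\frac{10}{9}\right)^{2} = \frac{100}{81}$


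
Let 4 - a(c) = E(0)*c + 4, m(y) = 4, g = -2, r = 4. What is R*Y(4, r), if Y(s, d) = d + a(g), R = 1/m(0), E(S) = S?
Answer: 1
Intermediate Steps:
a(c) = 0 (a(c) = 4 - (0*c + 4) = 4 - (0 + 4) = 4 - 1*4 = 4 - 4 = 0)
R = ¼ (R = 1/4 = ¼ ≈ 0.25000)
Y(s, d) = d (Y(s, d) = d + 0 = d)
R*Y(4, r) = (¼)*4 = 1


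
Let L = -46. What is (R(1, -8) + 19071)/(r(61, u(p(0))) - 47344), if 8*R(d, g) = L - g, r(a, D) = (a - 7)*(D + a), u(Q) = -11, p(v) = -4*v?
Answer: -76265/178576 ≈ -0.42707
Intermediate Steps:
r(a, D) = (-7 + a)*(D + a)
R(d, g) = -23/4 - g/8 (R(d, g) = (-46 - g)/8 = -23/4 - g/8)
(R(1, -8) + 19071)/(r(61, u(p(0))) - 47344) = ((-23/4 - ⅛*(-8)) + 19071)/((61² - 7*(-11) - 7*61 - 11*61) - 47344) = ((-23/4 + 1) + 19071)/((3721 + 77 - 427 - 671) - 47344) = (-19/4 + 19071)/(2700 - 47344) = (76265/4)/(-44644) = (76265/4)*(-1/44644) = -76265/178576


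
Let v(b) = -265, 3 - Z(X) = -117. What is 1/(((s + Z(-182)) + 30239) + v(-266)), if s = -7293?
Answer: 1/22801 ≈ 4.3858e-5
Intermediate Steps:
Z(X) = 120 (Z(X) = 3 - 1*(-117) = 3 + 117 = 120)
1/(((s + Z(-182)) + 30239) + v(-266)) = 1/(((-7293 + 120) + 30239) - 265) = 1/((-7173 + 30239) - 265) = 1/(23066 - 265) = 1/22801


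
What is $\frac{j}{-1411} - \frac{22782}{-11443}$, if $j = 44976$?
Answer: $- \frac{482514966}{16146073} \approx -29.884$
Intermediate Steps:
$\frac{j}{-1411} - \frac{22782}{-11443} = \frac{44976}{-1411} - \frac{22782}{-11443} = 44976 \left(- \frac{1}{1411}\right) - - \frac{22782}{11443} = - \frac{44976}{1411} + \frac{22782}{11443} = - \frac{482514966}{16146073}$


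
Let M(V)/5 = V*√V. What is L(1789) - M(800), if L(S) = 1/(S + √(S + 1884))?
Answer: 1789/3196848 - 80000*√2 - √3673/3196848 ≈ -1.1314e+5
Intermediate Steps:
M(V) = 5*V^(3/2) (M(V) = 5*(V*√V) = 5*V^(3/2))
L(S) = 1/(S + √(1884 + S))
L(1789) - M(800) = 1/(1789 + √(1884 + 1789)) - 5*800^(3/2) = 1/(1789 + √3673) - 5*16000*√2 = 1/(1789 + √3673) - 80000*√2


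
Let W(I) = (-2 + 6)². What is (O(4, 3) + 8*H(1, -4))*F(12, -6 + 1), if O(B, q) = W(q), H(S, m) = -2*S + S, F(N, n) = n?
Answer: -40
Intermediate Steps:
H(S, m) = -S
W(I) = 16 (W(I) = 4² = 16)
O(B, q) = 16
(O(4, 3) + 8*H(1, -4))*F(12, -6 + 1) = (16 + 8*(-1*1))*(-6 + 1) = (16 + 8*(-1))*(-5) = (16 - 8)*(-5) = 8*(-5) = -40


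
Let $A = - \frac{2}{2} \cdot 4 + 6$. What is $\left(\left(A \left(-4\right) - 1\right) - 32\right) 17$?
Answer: $-697$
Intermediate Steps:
$A = 2$ ($A = \left(-2\right) \frac{1}{2} \cdot 4 + 6 = \left(-1\right) 4 + 6 = -4 + 6 = 2$)
$\left(\left(A \left(-4\right) - 1\right) - 32\right) 17 = \left(\left(2 \left(-4\right) - 1\right) - 32\right) 17 = \left(\left(-8 - 1\right) - 32\right) 17 = \left(-9 - 32\right) 17 = \left(-41\right) 17 = -697$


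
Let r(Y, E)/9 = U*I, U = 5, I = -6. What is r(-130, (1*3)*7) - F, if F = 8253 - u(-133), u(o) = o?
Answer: -8656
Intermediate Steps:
r(Y, E) = -270 (r(Y, E) = 9*(5*(-6)) = 9*(-30) = -270)
F = 8386 (F = 8253 - 1*(-133) = 8253 + 133 = 8386)
r(-130, (1*3)*7) - F = -270 - 1*8386 = -270 - 8386 = -8656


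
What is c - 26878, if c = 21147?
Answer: -5731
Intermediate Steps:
c - 26878 = 21147 - 26878 = -5731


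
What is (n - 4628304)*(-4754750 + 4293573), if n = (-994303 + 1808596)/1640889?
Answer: 389158180687716939/182321 ≈ 2.1345e+12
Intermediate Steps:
n = 90477/182321 (n = 814293*(1/1640889) = 90477/182321 ≈ 0.49625)
(n - 4628304)*(-4754750 + 4293573) = (90477/182321 - 4628304)*(-4754750 + 4293573) = -843836923107/182321*(-461177) = 389158180687716939/182321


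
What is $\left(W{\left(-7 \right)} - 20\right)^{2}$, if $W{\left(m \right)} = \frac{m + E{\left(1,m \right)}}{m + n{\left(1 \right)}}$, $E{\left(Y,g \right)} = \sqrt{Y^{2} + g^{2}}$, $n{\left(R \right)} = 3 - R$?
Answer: $\frac{8699}{25} + \frac{186 \sqrt{2}}{5} \approx 400.57$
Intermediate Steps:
$W{\left(m \right)} = \frac{m + \sqrt{1 + m^{2}}}{2 + m}$ ($W{\left(m \right)} = \frac{m + \sqrt{1^{2} + m^{2}}}{m + \left(3 - 1\right)} = \frac{m + \sqrt{1 + m^{2}}}{m + \left(3 - 1\right)} = \frac{m + \sqrt{1 + m^{2}}}{m + 2} = \frac{m + \sqrt{1 + m^{2}}}{2 + m}$)
$\left(W{\left(-7 \right)} - 20\right)^{2} = \left(\frac{-7 + \sqrt{1 + \left(-7\right)^{2}}}{2 - 7} - 20\right)^{2} = \left(\frac{-7 + \sqrt{1 + 49}}{-5} - 20\right)^{2} = \left(- \frac{-7 + \sqrt{50}}{5} - 20\right)^{2} = \left(- \frac{-7 + 5 \sqrt{2}}{5} - 20\right)^{2} = \left(\left(\frac{7}{5} - \sqrt{2}\right) - 20\right)^{2} = \left(- \frac{93}{5} - \sqrt{2}\right)^{2}$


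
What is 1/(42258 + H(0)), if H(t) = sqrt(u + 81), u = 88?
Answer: 1/42271 ≈ 2.3657e-5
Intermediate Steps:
H(t) = 13 (H(t) = sqrt(88 + 81) = sqrt(169) = 13)
1/(42258 + H(0)) = 1/(42258 + 13) = 1/42271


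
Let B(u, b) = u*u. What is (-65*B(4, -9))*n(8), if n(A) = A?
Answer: -8320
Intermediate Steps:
B(u, b) = u**2
(-65*B(4, -9))*n(8) = -65*4**2*8 = -65*16*8 = -1040*8 = -8320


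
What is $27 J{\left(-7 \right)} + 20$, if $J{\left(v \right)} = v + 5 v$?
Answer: $-1114$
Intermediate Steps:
$J{\left(v \right)} = 6 v$
$27 J{\left(-7 \right)} + 20 = 27 \cdot 6 \left(-7\right) + 20 = 27 \left(-42\right) + 20 = -1134 + 20 = -1114$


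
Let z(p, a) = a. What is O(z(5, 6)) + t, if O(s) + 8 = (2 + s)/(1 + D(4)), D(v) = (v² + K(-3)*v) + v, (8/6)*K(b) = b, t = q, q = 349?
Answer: 1025/3 ≈ 341.67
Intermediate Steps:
t = 349
K(b) = 3*b/4
D(v) = v² - 5*v/4 (D(v) = (v² + ((¾)*(-3))*v) + v = (v² - 9*v/4) + v = v² - 5*v/4)
O(s) = -47/6 + s/12 (O(s) = -8 + (2 + s)/(1 + (¼)*4*(-5 + 4*4)) = -8 + (2 + s)/(1 + (¼)*4*(-5 + 16)) = -8 + (2 + s)/(1 + (¼)*4*11) = -8 + (2 + s)/(1 + 11) = -8 + (2 + s)/12 = -8 + (2 + s)*(1/12) = -8 + (⅙ + s/12) = -47/6 + s/12)
O(z(5, 6)) + t = (-47/6 + (1/12)*6) + 349 = (-47/6 + ½) + 349 = -22/3 + 349 = 1025/3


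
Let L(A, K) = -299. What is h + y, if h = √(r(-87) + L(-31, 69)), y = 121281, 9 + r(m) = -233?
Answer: 121281 + I*√541 ≈ 1.2128e+5 + 23.259*I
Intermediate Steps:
r(m) = -242 (r(m) = -9 - 233 = -242)
h = I*√541 (h = √(-242 - 299) = √(-541) = I*√541 ≈ 23.259*I)
h + y = I*√541 + 121281 = 121281 + I*√541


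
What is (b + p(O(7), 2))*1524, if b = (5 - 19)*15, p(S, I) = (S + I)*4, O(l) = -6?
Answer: -344424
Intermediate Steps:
p(S, I) = 4*I + 4*S (p(S, I) = (I + S)*4 = 4*I + 4*S)
b = -210 (b = -14*15 = -210)
(b + p(O(7), 2))*1524 = (-210 + (4*2 + 4*(-6)))*1524 = (-210 + (8 - 24))*1524 = (-210 - 16)*1524 = -226*1524 = -344424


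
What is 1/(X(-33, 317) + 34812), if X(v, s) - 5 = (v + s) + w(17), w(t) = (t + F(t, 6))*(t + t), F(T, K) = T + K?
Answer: 1/36461 ≈ 2.7427e-5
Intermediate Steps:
F(T, K) = K + T
w(t) = 2*t*(6 + 2*t) (w(t) = (t + (6 + t))*(t + t) = (6 + 2*t)*(2*t) = 2*t*(6 + 2*t))
X(v, s) = 1365 + s + v (X(v, s) = 5 + ((v + s) + 4*17*(3 + 17)) = 5 + ((s + v) + 4*17*20) = 5 + ((s + v) + 1360) = 5 + (1360 + s + v) = 1365 + s + v)
1/(X(-33, 317) + 34812) = 1/((1365 + 317 - 33) + 34812) = 1/(1649 + 34812) = 1/36461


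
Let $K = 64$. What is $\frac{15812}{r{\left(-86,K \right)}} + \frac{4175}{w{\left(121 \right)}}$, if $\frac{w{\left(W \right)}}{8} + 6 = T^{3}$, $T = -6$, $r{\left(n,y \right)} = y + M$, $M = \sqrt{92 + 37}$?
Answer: $\frac{1780692943}{7045392} - \frac{15812 \sqrt{129}}{3967} \approx 207.47$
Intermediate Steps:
$M = \sqrt{129} \approx 11.358$
$r{\left(n,y \right)} = y + \sqrt{129}$
$w{\left(W \right)} = -1776$ ($w{\left(W \right)} = -48 + 8 \left(-6\right)^{3} = -48 + 8 \left(-216\right) = -48 - 1728 = -1776$)
$\frac{15812}{r{\left(-86,K \right)}} + \frac{4175}{w{\left(121 \right)}} = \frac{15812}{64 + \sqrt{129}} + \frac{4175}{-1776} = \frac{15812}{64 + \sqrt{129}} + 4175 \left(- \frac{1}{1776}\right) = \frac{15812}{64 + \sqrt{129}} - \frac{4175}{1776} = - \frac{4175}{1776} + \frac{15812}{64 + \sqrt{129}}$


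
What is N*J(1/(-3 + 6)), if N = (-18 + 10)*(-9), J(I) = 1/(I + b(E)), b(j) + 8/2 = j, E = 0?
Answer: -216/11 ≈ -19.636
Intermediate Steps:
b(j) = -4 + j
J(I) = 1/(-4 + I) (J(I) = 1/(I + (-4 + 0)) = 1/(I - 4) = 1/(-4 + I))
N = 72 (N = -8*(-9) = 72)
N*J(1/(-3 + 6)) = 72/(-4 + 1/(-3 + 6)) = 72/(-4 + 1/3) = 72/(-4 + ⅓) = 72/(-11/3) = 72*(-3/11) = -216/11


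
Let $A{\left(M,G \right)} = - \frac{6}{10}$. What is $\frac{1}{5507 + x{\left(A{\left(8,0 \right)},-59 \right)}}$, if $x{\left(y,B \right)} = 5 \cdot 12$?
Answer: $\frac{1}{5567} \approx 0.00017963$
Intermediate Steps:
$A{\left(M,G \right)} = - \frac{3}{5}$ ($A{\left(M,G \right)} = \left(-6\right) \frac{1}{10} = - \frac{3}{5}$)
$x{\left(y,B \right)} = 60$
$\frac{1}{5507 + x{\left(A{\left(8,0 \right)},-59 \right)}} = \frac{1}{5507 + 60} = \frac{1}{5567}$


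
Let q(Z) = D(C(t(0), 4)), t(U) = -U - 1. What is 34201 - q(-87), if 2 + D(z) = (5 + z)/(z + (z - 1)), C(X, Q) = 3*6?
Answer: 1197082/35 ≈ 34202.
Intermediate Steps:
t(U) = -1 - U
C(X, Q) = 18
D(z) = -2 + (5 + z)/(-1 + 2*z) (D(z) = -2 + (5 + z)/(z + (z - 1)) = -2 + (5 + z)/(z + (-1 + z)) = -2 + (5 + z)/(-1 + 2*z))
q(Z) = -47/35 (q(Z) = (7 - 3*18)/(-1 + 2*18) = (7 - 54)/(-1 + 36) = -47/35)
34201 - q(-87) = 34201 - 1*(-47/35) = 34201 + 47/35 = 1197082/35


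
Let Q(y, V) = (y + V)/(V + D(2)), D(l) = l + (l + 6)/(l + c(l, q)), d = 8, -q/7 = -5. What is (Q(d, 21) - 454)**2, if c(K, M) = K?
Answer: 128165041/625 ≈ 2.0506e+5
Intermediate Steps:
q = 35 (q = -7*(-5) = 35)
D(l) = l + (6 + l)/(2*l) (D(l) = l + (l + 6)/(l + l) = l + (6 + l)/((2*l)) = l + (6 + l)*(1/(2*l)) = l + (6 + l)/(2*l))
Q(y, V) = (V + y)/(4 + V) (Q(y, V) = (y + V)/(V + (1/2 + 2 + 3/2)) = (V + y)/(V + (1/2 + 2 + 3*(1/2))) = (V + y)/(V + (1/2 + 2 + 3/2)) = (V + y)/(V + 4) = (V + y)/(4 + V))
(Q(d, 21) - 454)**2 = ((21 + 8)/(4 + 21) - 454)**2 = (29/25 - 454)**2 = (-11321/25)**2 = 128165041/625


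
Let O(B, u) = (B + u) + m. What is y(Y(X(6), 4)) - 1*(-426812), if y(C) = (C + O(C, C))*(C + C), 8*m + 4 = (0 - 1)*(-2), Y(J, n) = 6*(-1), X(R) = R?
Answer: 427031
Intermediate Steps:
Y(J, n) = -6
m = -¼ (m = -½ + ((0 - 1)*(-2))/8 = -½ + (-1*(-2))/8 = -½ + (⅛)*2 = -½ + ¼ = -¼ ≈ -0.25000)
O(B, u) = -¼ + B + u (O(B, u) = (B + u) - ¼ = -¼ + B + u)
y(C) = 2*C*(-¼ + 3*C) (y(C) = (C + (-¼ + C + C))*(C + C) = (C + (-¼ + 2*C))*(2*C) = (-¼ + 3*C)*(2*C) = 2*C*(-¼ + 3*C))
y(Y(X(6), 4)) - 1*(-426812) = (½)*(-6)*(-1 + 12*(-6)) - 1*(-426812) = (½)*(-6)*(-1 - 72) + 426812 = (½)*(-6)*(-73) + 426812 = 219 + 426812 = 427031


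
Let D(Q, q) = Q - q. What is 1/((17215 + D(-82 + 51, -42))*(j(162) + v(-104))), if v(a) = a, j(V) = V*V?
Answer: 1/450287640 ≈ 2.2208e-9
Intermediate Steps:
j(V) = V²
1/((17215 + D(-82 + 51, -42))*(j(162) + v(-104))) = 1/((17215 + ((-82 + 51) - 1*(-42)))*(162² - 104)) = 1/((17215 + (-31 + 42))*(26244 - 104)) = 1/((17215 + 11)*26140) = 1/(17226*26140) = 1/450287640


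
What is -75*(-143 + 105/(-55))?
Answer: 119550/11 ≈ 10868.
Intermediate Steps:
-75*(-143 + 105/(-55)) = -75*(-143 + 105*(-1/55)) = -75*(-143 - 21/11) = -75*(-1594)/11 = -1*(-119550/11) = 119550/11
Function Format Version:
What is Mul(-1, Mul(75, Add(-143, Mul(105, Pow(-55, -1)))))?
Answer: Rational(119550, 11) ≈ 10868.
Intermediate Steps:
Mul(-1, Mul(75, Add(-143, Mul(105, Pow(-55, -1))))) = Mul(-1, Mul(75, Add(-143, Mul(105, Rational(-1, 55))))) = Mul(-1, Mul(75, Add(-143, Rational(-21, 11)))) = Mul(-1, Mul(75, Rational(-1594, 11))) = Mul(-1, Rational(-119550, 11)) = Rational(119550, 11)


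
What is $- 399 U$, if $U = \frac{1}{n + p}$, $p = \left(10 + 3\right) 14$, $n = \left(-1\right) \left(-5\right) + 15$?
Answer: $- \frac{399}{202} \approx -1.9752$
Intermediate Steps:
$n = 20$ ($n = 5 + 15 = 20$)
$p = 182$ ($p = 13 \cdot 14 = 182$)
$U = \frac{1}{202}$ ($U = \frac{1}{20 + 182} = \frac{1}{202} \approx 0.0049505$)
$- 399 U = \left(-399\right) \frac{1}{202} = - \frac{399}{202}$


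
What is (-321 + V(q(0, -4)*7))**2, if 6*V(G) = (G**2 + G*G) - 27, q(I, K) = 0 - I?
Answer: 423801/4 ≈ 1.0595e+5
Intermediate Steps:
q(I, K) = -I
V(G) = -9/2 + G**2/3 (V(G) = ((G**2 + G*G) - 27)/6 = ((G**2 + G**2) - 27)/6 = (2*G**2 - 27)/6 = (-27 + 2*G**2)/6 = -9/2 + G**2/3)
(-321 + V(q(0, -4)*7))**2 = (-321 + (-9/2 + (-1*0*7)**2/3))**2 = (-321 + (-9/2 + (0*7)**2/3))**2 = (-321 + (-9/2 + (1/3)*0**2))**2 = (-321 + (-9/2 + (1/3)*0))**2 = (-321 + (-9/2 + 0))**2 = (-321 - 9/2)**2 = (-651/2)**2 = 423801/4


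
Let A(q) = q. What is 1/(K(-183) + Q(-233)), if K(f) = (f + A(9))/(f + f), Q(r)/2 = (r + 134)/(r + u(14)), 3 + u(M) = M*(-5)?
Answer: 1037/1164 ≈ 0.89089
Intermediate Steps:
u(M) = -3 - 5*M (u(M) = -3 + M*(-5) = -3 - 5*M)
Q(r) = 2*(134 + r)/(-73 + r) (Q(r) = 2*((r + 134)/(r + (-3 - 5*14))) = 2*((134 + r)/(r + (-3 - 70))) = 2*((134 + r)/(r - 73)) = 2*((134 + r)/(-73 + r)) = 2*(134 + r)/(-73 + r))
K(f) = (9 + f)/(2*f) (K(f) = (f + 9)/(f + f) = (9 + f)/((2*f)) = (9 + f)*(1/(2*f)) = (9 + f)/(2*f))
1/(K(-183) + Q(-233)) = 1/((½)*(9 - 183)/(-183) + 2*(134 - 233)/(-73 - 233)) = 1/((½)*(-1/183)*(-174) + 2*(-99)/(-306)) = 1/(29/61 + 2*(-1/306)*(-99)) = 1/(29/61 + 11/17) = 1/(1164/1037) = 1037/1164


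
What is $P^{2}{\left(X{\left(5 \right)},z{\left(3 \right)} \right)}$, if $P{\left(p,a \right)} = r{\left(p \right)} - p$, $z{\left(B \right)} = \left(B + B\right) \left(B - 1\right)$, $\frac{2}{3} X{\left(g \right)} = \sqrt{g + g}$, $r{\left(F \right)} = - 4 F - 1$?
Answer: $\frac{1127}{2} + 15 \sqrt{10} \approx 610.93$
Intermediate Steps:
$r{\left(F \right)} = -1 - 4 F$
$X{\left(g \right)} = \frac{3 \sqrt{2} \sqrt{g}}{2}$ ($X{\left(g \right)} = \frac{3 \sqrt{g + g}}{2} = \frac{3 \sqrt{2 g}}{2} = \frac{3 \sqrt{2} \sqrt{g}}{2}$)
$z{\left(B \right)} = 2 B \left(-1 + B\right)$
$P{\left(p,a \right)} = -1 - 5 p$ ($P{\left(p,a \right)} = \left(-1 - 4 p\right) - p = -1 - 5 p$)
$P^{2}{\left(X{\left(5 \right)},z{\left(3 \right)} \right)} = \left(-1 - 5 \frac{3 \sqrt{2} \sqrt{5}}{2}\right)^{2} = \left(-1 - 5 \frac{3 \sqrt{10}}{2}\right)^{2} = \left(-1 - \frac{15 \sqrt{10}}{2}\right)^{2}$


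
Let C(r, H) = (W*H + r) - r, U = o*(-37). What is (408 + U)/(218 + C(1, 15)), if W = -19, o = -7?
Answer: -667/67 ≈ -9.9552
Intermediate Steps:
U = 259 (U = -7*(-37) = 259)
C(r, H) = -19*H (C(r, H) = (-19*H + r) - r = (r - 19*H) - r = -19*H)
(408 + U)/(218 + C(1, 15)) = (408 + 259)/(218 - 19*15) = 667/(218 - 285) = 667/(-67) = 667*(-1/67) = -667/67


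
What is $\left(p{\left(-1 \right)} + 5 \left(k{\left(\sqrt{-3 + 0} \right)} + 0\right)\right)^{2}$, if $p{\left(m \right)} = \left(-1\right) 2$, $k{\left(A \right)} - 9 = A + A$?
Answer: $1549 + 860 i \sqrt{3} \approx 1549.0 + 1489.6 i$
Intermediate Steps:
$k{\left(A \right)} = 9 + 2 A$ ($k{\left(A \right)} = 9 + \left(A + A\right) = 9 + 2 A$)
$p{\left(m \right)} = -2$
$\left(p{\left(-1 \right)} + 5 \left(k{\left(\sqrt{-3 + 0} \right)} + 0\right)\right)^{2} = \left(-2 + 5 \left(\left(9 + 2 \sqrt{-3 + 0}\right) + 0\right)\right)^{2} = \left(-2 + 5 \left(\left(9 + 2 \sqrt{-3}\right) + 0\right)\right)^{2} = \left(-2 + 5 \left(\left(9 + 2 i \sqrt{3}\right) + 0\right)\right)^{2} = \left(-2 + 5 \left(9 + 2 i \sqrt{3}\right)\right)^{2} = \left(-2 + \left(45 + 10 i \sqrt{3}\right)\right)^{2} = \left(43 + 10 i \sqrt{3}\right)^{2}$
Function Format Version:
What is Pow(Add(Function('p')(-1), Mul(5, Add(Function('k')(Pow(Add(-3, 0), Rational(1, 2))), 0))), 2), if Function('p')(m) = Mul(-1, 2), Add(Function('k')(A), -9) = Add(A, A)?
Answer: Add(1549, Mul(860, I, Pow(3, Rational(1, 2)))) ≈ Add(1549.0, Mul(1489.6, I))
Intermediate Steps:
Function('k')(A) = Add(9, Mul(2, A)) (Function('k')(A) = Add(9, Add(A, A)) = Add(9, Mul(2, A)))
Function('p')(m) = -2
Pow(Add(Function('p')(-1), Mul(5, Add(Function('k')(Pow(Add(-3, 0), Rational(1, 2))), 0))), 2) = Pow(Add(-2, Mul(5, Add(Add(9, Mul(2, Pow(Add(-3, 0), Rational(1, 2)))), 0))), 2) = Pow(Add(-2, Mul(5, Add(Add(9, Mul(2, Pow(-3, Rational(1, 2)))), 0))), 2) = Pow(Add(-2, Mul(5, Add(Add(9, Mul(2, Mul(I, Pow(3, Rational(1, 2))))), 0))), 2) = Pow(Add(-2, Mul(5, Add(Add(9, Mul(2, I, Pow(3, Rational(1, 2)))), 0))), 2) = Pow(Add(-2, Mul(5, Add(9, Mul(2, I, Pow(3, Rational(1, 2)))))), 2) = Pow(Add(-2, Add(45, Mul(10, I, Pow(3, Rational(1, 2))))), 2) = Pow(Add(43, Mul(10, I, Pow(3, Rational(1, 2)))), 2)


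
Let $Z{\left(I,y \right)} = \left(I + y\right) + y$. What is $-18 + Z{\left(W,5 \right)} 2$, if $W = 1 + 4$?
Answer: $12$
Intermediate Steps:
$W = 5$
$Z{\left(I,y \right)} = I + 2 y$
$-18 + Z{\left(W,5 \right)} 2 = -18 + \left(5 + 2 \cdot 5\right) 2 = -18 + \left(5 + 10\right) 2 = -18 + 15 \cdot 2 = -18 + 30 = 12$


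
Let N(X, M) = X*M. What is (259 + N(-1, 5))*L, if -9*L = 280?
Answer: -71120/9 ≈ -7902.2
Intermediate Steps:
L = -280/9 (L = -⅑*280 = -280/9 ≈ -31.111)
N(X, M) = M*X
(259 + N(-1, 5))*L = (259 + 5*(-1))*(-280/9) = (259 - 5)*(-280/9) = 254*(-280/9) = -71120/9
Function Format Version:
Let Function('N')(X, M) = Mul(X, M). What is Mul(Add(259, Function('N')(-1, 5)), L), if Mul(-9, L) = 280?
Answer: Rational(-71120, 9) ≈ -7902.2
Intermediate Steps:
L = Rational(-280, 9) (L = Mul(Rational(-1, 9), 280) = Rational(-280, 9) ≈ -31.111)
Function('N')(X, M) = Mul(M, X)
Mul(Add(259, Function('N')(-1, 5)), L) = Mul(Add(259, Mul(5, -1)), Rational(-280, 9)) = Mul(Add(259, -5), Rational(-280, 9)) = Mul(254, Rational(-280, 9)) = Rational(-71120, 9)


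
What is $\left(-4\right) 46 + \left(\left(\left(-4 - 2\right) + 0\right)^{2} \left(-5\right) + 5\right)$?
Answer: $-359$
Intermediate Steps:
$\left(-4\right) 46 + \left(\left(\left(-4 - 2\right) + 0\right)^{2} \left(-5\right) + 5\right) = -184 + \left(\left(-6 + 0\right)^{2} \left(-5\right) + 5\right) = -184 + \left(\left(-6\right)^{2} \left(-5\right) + 5\right) = -184 + \left(36 \left(-5\right) + 5\right) = -184 + \left(-180 + 5\right) = -184 - 175 = -359$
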